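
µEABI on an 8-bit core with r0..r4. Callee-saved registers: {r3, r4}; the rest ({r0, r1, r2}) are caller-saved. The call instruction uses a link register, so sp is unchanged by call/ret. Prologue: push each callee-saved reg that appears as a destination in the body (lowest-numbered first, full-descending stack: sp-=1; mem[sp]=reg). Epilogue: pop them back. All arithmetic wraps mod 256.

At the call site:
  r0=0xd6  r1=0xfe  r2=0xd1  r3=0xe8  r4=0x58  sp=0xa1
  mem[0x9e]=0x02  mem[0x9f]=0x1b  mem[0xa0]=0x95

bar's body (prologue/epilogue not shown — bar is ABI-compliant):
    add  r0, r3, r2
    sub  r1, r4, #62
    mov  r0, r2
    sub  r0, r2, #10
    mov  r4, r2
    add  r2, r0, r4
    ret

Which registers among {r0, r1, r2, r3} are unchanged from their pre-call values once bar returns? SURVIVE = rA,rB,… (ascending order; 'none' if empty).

prologue: push r4 → mem[0xa0]=0x58, sp=0xa0
body[0] add  r0, r3, r2 → r0=0xb9
body[1] sub  r1, r4, #62 → r1=0x1a
body[2] mov  r0, r2 → r0=0xd1
body[3] sub  r0, r2, #10 → r0=0xc7
body[4] mov  r4, r2 → r4=0xd1
body[5] add  r2, r0, r4 → r2=0x98
epilogue: pop r4=0x58, sp=0xa1
r0: caller-saved, written=True
r1: caller-saved, written=True
r2: caller-saved, written=True
r3: callee-saved, written=False

SURVIVE = r3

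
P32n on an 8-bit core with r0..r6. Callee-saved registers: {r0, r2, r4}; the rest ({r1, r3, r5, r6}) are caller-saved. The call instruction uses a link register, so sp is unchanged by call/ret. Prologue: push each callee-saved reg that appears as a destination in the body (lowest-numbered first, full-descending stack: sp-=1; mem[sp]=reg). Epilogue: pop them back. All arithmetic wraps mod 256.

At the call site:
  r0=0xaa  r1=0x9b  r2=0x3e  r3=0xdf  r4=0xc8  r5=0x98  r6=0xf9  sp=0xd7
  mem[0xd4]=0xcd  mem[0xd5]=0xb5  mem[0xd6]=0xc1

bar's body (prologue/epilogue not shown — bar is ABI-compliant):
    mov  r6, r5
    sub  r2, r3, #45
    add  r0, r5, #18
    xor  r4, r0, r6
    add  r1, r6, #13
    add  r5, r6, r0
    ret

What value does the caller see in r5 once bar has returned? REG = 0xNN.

REG = 0x42

prologue: push r0 → mem[0xd6]=0xaa, sp=0xd6
prologue: push r2 → mem[0xd5]=0x3e, sp=0xd5
prologue: push r4 → mem[0xd4]=0xc8, sp=0xd4
body[0] mov  r6, r5 → r6=0x98
body[1] sub  r2, r3, #45 → r2=0xb2
body[2] add  r0, r5, #18 → r0=0xaa
body[3] xor  r4, r0, r6 → r4=0x32
body[4] add  r1, r6, #13 → r1=0xa5
body[5] add  r5, r6, r0 → r5=0x42
epilogue: pop r4=0xc8, sp=0xd5
epilogue: pop r2=0x3e, sp=0xd6
epilogue: pop r0=0xaa, sp=0xd7
r5 is caller-saved → body value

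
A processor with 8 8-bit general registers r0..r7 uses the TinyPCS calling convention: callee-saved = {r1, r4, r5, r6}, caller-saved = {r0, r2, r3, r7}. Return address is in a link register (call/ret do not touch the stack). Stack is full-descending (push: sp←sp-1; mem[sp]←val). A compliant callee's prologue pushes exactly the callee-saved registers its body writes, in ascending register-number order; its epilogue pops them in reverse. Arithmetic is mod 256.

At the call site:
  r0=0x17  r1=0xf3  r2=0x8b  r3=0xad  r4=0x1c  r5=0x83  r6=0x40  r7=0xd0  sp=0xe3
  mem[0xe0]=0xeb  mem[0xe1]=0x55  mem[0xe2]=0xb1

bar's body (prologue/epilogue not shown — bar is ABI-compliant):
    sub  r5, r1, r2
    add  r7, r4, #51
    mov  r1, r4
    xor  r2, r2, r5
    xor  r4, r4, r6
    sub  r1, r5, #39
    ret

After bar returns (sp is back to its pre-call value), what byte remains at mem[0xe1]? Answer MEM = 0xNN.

prologue: push r1 -> mem[0xe2]=0xf3, sp=0xe2
prologue: push r4 -> mem[0xe1]=0x1c, sp=0xe1
prologue: push r5 -> mem[0xe0]=0x83, sp=0xe0
body[0] sub  r5, r1, r2 -> r5=0x68
body[1] add  r7, r4, #51 -> r7=0x4f
body[2] mov  r1, r4 -> r1=0x1c
body[3] xor  r2, r2, r5 -> r2=0xe3
body[4] xor  r4, r4, r6 -> r4=0x5c
body[5] sub  r1, r5, #39 -> r1=0x41
epilogue: pop r5=0x83, sp=0xe1
epilogue: pop r4=0x1c, sp=0xe2
epilogue: pop r1=0xf3, sp=0xe3
prologue pushed ['r1', 'r4', 'r5'] at ['0xe2', '0xe1', '0xe0']

MEM = 0x1c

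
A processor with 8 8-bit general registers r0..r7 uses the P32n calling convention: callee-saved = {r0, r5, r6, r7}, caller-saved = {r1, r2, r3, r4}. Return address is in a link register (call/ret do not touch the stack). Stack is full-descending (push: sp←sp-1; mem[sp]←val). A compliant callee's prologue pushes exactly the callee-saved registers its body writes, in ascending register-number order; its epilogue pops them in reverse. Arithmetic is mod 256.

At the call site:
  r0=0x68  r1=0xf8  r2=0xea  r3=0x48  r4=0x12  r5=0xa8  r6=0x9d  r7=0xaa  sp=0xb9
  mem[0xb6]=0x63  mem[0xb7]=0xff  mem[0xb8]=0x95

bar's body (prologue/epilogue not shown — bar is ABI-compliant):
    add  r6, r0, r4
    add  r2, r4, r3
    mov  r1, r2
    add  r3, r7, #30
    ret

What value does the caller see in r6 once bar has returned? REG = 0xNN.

prologue: push r6 -> mem[0xb8]=0x9d, sp=0xb8
body[0] add  r6, r0, r4 -> r6=0x7a
body[1] add  r2, r4, r3 -> r2=0x5a
body[2] mov  r1, r2 -> r1=0x5a
body[3] add  r3, r7, #30 -> r3=0xc8
epilogue: pop r6=0x9d, sp=0xb9
r6 is callee-saved -> restored

REG = 0x9d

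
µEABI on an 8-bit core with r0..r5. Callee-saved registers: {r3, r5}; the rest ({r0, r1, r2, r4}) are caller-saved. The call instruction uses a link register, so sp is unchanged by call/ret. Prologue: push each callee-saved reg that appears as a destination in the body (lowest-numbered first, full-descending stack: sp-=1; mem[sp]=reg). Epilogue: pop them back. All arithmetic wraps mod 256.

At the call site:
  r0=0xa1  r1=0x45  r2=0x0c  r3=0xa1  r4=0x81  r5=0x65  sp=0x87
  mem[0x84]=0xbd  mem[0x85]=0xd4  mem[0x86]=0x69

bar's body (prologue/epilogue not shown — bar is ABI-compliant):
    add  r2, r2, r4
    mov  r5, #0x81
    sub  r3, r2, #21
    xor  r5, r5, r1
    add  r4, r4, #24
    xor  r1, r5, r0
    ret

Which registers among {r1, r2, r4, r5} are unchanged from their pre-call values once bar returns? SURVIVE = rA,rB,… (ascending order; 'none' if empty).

SURVIVE = r5

prologue: push r3 -> mem[0x86]=0xa1, sp=0x86
prologue: push r5 -> mem[0x85]=0x65, sp=0x85
body[0] add  r2, r2, r4 -> r2=0x8d
body[1] mov  r5, #0x81 -> r5=0x81
body[2] sub  r3, r2, #21 -> r3=0x78
body[3] xor  r5, r5, r1 -> r5=0xc4
body[4] add  r4, r4, #24 -> r4=0x99
body[5] xor  r1, r5, r0 -> r1=0x65
epilogue: pop r5=0x65, sp=0x86
epilogue: pop r3=0xa1, sp=0x87
r1: caller-saved, written=True
r2: caller-saved, written=True
r4: caller-saved, written=True
r5: callee-saved, written=True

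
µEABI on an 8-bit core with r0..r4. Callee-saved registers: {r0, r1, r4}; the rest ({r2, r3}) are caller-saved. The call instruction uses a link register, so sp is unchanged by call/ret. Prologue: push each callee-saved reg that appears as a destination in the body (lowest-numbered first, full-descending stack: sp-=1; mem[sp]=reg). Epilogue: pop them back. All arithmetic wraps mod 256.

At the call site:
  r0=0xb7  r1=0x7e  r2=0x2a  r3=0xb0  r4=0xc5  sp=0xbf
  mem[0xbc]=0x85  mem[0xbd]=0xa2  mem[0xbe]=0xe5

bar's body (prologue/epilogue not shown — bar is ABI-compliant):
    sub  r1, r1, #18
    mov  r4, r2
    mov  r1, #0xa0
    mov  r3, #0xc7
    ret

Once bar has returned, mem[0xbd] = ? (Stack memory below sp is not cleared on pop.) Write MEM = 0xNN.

prologue: push r1 -> mem[0xbe]=0x7e, sp=0xbe
prologue: push r4 -> mem[0xbd]=0xc5, sp=0xbd
body[0] sub  r1, r1, #18 -> r1=0x6c
body[1] mov  r4, r2 -> r4=0x2a
body[2] mov  r1, #0xa0 -> r1=0xa0
body[3] mov  r3, #0xc7 -> r3=0xc7
epilogue: pop r4=0xc5, sp=0xbe
epilogue: pop r1=0x7e, sp=0xbf
prologue pushed ['r1', 'r4'] at ['0xbe', '0xbd']

MEM = 0xc5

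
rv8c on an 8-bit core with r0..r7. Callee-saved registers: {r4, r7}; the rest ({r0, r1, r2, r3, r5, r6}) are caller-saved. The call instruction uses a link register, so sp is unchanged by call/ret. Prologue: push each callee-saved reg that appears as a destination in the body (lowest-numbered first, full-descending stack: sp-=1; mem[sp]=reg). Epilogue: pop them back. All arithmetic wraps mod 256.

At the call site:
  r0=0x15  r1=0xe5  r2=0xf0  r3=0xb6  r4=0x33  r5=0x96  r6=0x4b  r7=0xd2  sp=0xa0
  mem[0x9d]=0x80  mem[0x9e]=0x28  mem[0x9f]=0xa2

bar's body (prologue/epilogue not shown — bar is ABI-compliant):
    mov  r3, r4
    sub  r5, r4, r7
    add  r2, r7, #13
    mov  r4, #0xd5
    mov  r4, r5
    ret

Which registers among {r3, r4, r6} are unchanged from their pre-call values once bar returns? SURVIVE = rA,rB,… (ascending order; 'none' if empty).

prologue: push r4 -> mem[0x9f]=0x33, sp=0x9f
body[0] mov  r3, r4 -> r3=0x33
body[1] sub  r5, r4, r7 -> r5=0x61
body[2] add  r2, r7, #13 -> r2=0xdf
body[3] mov  r4, #0xd5 -> r4=0xd5
body[4] mov  r4, r5 -> r4=0x61
epilogue: pop r4=0x33, sp=0xa0
r3: caller-saved, written=True
r4: callee-saved, written=True
r6: caller-saved, written=False

SURVIVE = r4,r6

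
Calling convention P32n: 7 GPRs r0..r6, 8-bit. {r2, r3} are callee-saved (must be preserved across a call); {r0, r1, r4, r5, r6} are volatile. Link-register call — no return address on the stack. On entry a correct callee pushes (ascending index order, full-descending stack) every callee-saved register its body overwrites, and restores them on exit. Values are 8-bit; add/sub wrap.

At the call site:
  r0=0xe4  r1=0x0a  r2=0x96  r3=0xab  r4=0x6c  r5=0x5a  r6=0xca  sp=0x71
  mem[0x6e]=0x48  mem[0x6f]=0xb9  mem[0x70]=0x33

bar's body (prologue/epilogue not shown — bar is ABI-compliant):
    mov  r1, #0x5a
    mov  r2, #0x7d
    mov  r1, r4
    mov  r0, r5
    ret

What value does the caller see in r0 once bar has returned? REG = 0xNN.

REG = 0x5a

prologue: push r2 → mem[0x70]=0x96, sp=0x70
body[0] mov  r1, #0x5a → r1=0x5a
body[1] mov  r2, #0x7d → r2=0x7d
body[2] mov  r1, r4 → r1=0x6c
body[3] mov  r0, r5 → r0=0x5a
epilogue: pop r2=0x96, sp=0x71
r0 is caller-saved → body value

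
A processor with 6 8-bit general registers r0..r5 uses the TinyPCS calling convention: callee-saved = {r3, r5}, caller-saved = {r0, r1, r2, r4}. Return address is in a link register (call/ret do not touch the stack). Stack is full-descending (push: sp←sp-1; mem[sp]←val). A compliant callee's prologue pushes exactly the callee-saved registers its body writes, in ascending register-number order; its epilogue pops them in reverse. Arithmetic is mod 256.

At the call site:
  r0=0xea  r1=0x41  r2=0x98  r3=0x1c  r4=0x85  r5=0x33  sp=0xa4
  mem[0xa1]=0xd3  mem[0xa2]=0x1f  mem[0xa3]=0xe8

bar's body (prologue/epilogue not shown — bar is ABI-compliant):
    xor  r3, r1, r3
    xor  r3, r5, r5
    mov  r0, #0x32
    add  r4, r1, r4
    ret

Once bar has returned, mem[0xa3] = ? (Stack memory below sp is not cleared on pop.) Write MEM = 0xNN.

MEM = 0x1c

prologue: push r3 → mem[0xa3]=0x1c, sp=0xa3
body[0] xor  r3, r1, r3 → r3=0x5d
body[1] xor  r3, r5, r5 → r3=0x00
body[2] mov  r0, #0x32 → r0=0x32
body[3] add  r4, r1, r4 → r4=0xc6
epilogue: pop r3=0x1c, sp=0xa4
prologue pushed ['r3'] at ['0xa3']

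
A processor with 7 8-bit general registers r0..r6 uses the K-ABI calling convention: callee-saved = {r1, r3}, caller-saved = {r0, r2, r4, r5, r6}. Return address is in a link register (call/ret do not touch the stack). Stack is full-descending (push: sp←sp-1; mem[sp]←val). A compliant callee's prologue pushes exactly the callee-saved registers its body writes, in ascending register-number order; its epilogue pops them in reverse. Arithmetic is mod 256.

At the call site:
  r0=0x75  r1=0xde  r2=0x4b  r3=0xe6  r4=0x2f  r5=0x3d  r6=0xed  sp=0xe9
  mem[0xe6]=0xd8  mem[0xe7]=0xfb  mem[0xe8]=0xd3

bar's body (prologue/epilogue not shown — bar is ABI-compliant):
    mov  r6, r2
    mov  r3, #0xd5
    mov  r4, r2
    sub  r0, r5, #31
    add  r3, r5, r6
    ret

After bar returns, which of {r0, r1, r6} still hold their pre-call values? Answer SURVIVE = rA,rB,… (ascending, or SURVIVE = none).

prologue: push r3 -> mem[0xe8]=0xe6, sp=0xe8
body[0] mov  r6, r2 -> r6=0x4b
body[1] mov  r3, #0xd5 -> r3=0xd5
body[2] mov  r4, r2 -> r4=0x4b
body[3] sub  r0, r5, #31 -> r0=0x1e
body[4] add  r3, r5, r6 -> r3=0x88
epilogue: pop r3=0xe6, sp=0xe9
r0: caller-saved, written=True
r1: callee-saved, written=False
r6: caller-saved, written=True

SURVIVE = r1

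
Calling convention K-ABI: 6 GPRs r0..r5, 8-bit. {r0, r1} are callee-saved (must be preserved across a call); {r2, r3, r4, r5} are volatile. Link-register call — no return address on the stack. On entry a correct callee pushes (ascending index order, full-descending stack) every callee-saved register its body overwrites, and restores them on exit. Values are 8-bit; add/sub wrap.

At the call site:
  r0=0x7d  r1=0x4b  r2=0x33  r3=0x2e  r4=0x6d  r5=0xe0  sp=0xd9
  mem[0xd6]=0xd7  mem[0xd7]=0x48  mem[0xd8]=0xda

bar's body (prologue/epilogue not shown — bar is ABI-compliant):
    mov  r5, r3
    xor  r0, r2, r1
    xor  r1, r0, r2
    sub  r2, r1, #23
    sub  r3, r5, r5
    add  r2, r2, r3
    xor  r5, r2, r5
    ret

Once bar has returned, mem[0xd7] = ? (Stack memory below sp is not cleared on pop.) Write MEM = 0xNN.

MEM = 0x4b

prologue: push r0 → mem[0xd8]=0x7d, sp=0xd8
prologue: push r1 → mem[0xd7]=0x4b, sp=0xd7
body[0] mov  r5, r3 → r5=0x2e
body[1] xor  r0, r2, r1 → r0=0x78
body[2] xor  r1, r0, r2 → r1=0x4b
body[3] sub  r2, r1, #23 → r2=0x34
body[4] sub  r3, r5, r5 → r3=0x00
body[5] add  r2, r2, r3 → r2=0x34
body[6] xor  r5, r2, r5 → r5=0x1a
epilogue: pop r1=0x4b, sp=0xd8
epilogue: pop r0=0x7d, sp=0xd9
prologue pushed ['r0', 'r1'] at ['0xd8', '0xd7']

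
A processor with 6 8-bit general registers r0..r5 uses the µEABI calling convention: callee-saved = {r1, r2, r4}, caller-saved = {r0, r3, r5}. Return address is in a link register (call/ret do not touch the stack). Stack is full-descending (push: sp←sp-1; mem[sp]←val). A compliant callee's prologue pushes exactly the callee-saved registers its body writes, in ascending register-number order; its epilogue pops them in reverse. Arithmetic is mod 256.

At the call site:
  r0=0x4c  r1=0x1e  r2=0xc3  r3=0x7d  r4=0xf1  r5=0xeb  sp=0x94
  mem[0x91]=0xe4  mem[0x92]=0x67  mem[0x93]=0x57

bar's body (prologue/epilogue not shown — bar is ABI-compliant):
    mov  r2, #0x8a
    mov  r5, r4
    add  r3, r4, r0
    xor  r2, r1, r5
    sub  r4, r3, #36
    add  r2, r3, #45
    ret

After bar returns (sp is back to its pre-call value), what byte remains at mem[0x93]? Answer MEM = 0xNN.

prologue: push r2 → mem[0x93]=0xc3, sp=0x93
prologue: push r4 → mem[0x92]=0xf1, sp=0x92
body[0] mov  r2, #0x8a → r2=0x8a
body[1] mov  r5, r4 → r5=0xf1
body[2] add  r3, r4, r0 → r3=0x3d
body[3] xor  r2, r1, r5 → r2=0xef
body[4] sub  r4, r3, #36 → r4=0x19
body[5] add  r2, r3, #45 → r2=0x6a
epilogue: pop r4=0xf1, sp=0x93
epilogue: pop r2=0xc3, sp=0x94
prologue pushed ['r2', 'r4'] at ['0x93', '0x92']

MEM = 0xc3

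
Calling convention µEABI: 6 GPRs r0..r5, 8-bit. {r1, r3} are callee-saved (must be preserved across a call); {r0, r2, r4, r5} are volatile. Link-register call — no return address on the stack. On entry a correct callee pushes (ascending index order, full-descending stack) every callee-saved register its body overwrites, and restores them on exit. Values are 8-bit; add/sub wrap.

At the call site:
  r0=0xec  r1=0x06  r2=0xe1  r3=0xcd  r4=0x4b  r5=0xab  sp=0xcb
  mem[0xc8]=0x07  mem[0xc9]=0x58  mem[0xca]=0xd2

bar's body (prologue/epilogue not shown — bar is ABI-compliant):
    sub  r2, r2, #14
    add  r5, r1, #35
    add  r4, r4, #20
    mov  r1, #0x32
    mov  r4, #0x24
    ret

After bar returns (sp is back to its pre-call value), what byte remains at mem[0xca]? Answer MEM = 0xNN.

prologue: push r1 → mem[0xca]=0x06, sp=0xca
body[0] sub  r2, r2, #14 → r2=0xd3
body[1] add  r5, r1, #35 → r5=0x29
body[2] add  r4, r4, #20 → r4=0x5f
body[3] mov  r1, #0x32 → r1=0x32
body[4] mov  r4, #0x24 → r4=0x24
epilogue: pop r1=0x06, sp=0xcb
prologue pushed ['r1'] at ['0xca']

MEM = 0x06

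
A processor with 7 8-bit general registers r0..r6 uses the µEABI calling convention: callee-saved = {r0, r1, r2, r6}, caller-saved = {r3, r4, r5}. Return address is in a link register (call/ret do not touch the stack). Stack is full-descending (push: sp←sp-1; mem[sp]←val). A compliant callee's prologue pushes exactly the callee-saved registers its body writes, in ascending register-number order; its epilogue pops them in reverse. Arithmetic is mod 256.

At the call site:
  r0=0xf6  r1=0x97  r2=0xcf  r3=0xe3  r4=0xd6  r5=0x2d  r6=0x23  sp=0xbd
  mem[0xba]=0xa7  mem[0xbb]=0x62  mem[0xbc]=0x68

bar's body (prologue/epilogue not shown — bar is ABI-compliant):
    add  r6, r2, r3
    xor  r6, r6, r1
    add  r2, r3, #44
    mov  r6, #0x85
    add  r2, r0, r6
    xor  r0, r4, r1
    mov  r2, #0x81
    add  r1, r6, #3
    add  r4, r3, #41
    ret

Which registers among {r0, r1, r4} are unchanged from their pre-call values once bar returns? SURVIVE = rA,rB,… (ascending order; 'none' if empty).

SURVIVE = r0,r1

prologue: push r0 -> mem[0xbc]=0xf6, sp=0xbc
prologue: push r1 -> mem[0xbb]=0x97, sp=0xbb
prologue: push r2 -> mem[0xba]=0xcf, sp=0xba
prologue: push r6 -> mem[0xb9]=0x23, sp=0xb9
body[0] add  r6, r2, r3 -> r6=0xb2
body[1] xor  r6, r6, r1 -> r6=0x25
body[2] add  r2, r3, #44 -> r2=0x0f
body[3] mov  r6, #0x85 -> r6=0x85
body[4] add  r2, r0, r6 -> r2=0x7b
body[5] xor  r0, r4, r1 -> r0=0x41
body[6] mov  r2, #0x81 -> r2=0x81
body[7] add  r1, r6, #3 -> r1=0x88
body[8] add  r4, r3, #41 -> r4=0x0c
epilogue: pop r6=0x23, sp=0xba
epilogue: pop r2=0xcf, sp=0xbb
epilogue: pop r1=0x97, sp=0xbc
epilogue: pop r0=0xf6, sp=0xbd
r0: callee-saved, written=True
r1: callee-saved, written=True
r4: caller-saved, written=True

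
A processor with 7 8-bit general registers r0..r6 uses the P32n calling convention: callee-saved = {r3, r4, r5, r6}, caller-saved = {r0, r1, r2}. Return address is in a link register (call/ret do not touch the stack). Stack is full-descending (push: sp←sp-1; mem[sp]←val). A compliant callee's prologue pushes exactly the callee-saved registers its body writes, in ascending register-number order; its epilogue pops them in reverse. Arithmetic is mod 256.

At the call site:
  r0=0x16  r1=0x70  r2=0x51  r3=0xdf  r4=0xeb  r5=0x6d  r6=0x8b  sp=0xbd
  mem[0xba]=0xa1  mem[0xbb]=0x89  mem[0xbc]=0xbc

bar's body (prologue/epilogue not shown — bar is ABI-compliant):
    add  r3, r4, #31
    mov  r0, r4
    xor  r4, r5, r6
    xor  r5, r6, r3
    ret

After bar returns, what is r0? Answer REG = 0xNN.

REG = 0xeb

prologue: push r3 -> mem[0xbc]=0xdf, sp=0xbc
prologue: push r4 -> mem[0xbb]=0xeb, sp=0xbb
prologue: push r5 -> mem[0xba]=0x6d, sp=0xba
body[0] add  r3, r4, #31 -> r3=0x0a
body[1] mov  r0, r4 -> r0=0xeb
body[2] xor  r4, r5, r6 -> r4=0xe6
body[3] xor  r5, r6, r3 -> r5=0x81
epilogue: pop r5=0x6d, sp=0xbb
epilogue: pop r4=0xeb, sp=0xbc
epilogue: pop r3=0xdf, sp=0xbd
r0 is caller-saved -> body value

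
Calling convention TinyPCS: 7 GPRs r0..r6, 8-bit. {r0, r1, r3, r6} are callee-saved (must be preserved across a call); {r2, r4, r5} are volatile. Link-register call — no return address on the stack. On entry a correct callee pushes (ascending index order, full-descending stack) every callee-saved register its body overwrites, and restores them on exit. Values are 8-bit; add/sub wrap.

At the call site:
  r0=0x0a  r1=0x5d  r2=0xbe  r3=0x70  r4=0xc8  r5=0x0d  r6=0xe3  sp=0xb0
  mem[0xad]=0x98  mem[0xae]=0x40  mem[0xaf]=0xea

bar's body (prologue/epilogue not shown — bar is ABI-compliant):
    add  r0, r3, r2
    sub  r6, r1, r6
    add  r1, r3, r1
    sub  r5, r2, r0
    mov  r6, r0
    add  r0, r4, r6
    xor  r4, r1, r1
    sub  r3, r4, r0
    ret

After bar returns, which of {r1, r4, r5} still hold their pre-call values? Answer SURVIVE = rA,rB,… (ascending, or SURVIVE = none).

SURVIVE = r1

prologue: push r0 → mem[0xaf]=0x0a, sp=0xaf
prologue: push r1 → mem[0xae]=0x5d, sp=0xae
prologue: push r3 → mem[0xad]=0x70, sp=0xad
prologue: push r6 → mem[0xac]=0xe3, sp=0xac
body[0] add  r0, r3, r2 → r0=0x2e
body[1] sub  r6, r1, r6 → r6=0x7a
body[2] add  r1, r3, r1 → r1=0xcd
body[3] sub  r5, r2, r0 → r5=0x90
body[4] mov  r6, r0 → r6=0x2e
body[5] add  r0, r4, r6 → r0=0xf6
body[6] xor  r4, r1, r1 → r4=0x00
body[7] sub  r3, r4, r0 → r3=0x0a
epilogue: pop r6=0xe3, sp=0xad
epilogue: pop r3=0x70, sp=0xae
epilogue: pop r1=0x5d, sp=0xaf
epilogue: pop r0=0x0a, sp=0xb0
r1: callee-saved, written=True
r4: caller-saved, written=True
r5: caller-saved, written=True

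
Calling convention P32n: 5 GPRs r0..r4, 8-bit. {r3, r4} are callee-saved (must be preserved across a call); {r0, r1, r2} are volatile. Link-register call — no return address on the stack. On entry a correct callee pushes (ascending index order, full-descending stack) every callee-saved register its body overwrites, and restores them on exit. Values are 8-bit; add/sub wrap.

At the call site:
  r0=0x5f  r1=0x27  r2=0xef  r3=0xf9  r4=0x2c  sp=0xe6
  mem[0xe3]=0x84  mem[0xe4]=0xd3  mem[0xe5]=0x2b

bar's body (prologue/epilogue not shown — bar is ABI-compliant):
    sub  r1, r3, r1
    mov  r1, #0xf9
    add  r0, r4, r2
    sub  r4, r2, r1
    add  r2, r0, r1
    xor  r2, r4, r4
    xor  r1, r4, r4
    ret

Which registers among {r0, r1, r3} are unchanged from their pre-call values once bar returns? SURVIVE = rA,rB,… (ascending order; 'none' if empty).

prologue: push r4 → mem[0xe5]=0x2c, sp=0xe5
body[0] sub  r1, r3, r1 → r1=0xd2
body[1] mov  r1, #0xf9 → r1=0xf9
body[2] add  r0, r4, r2 → r0=0x1b
body[3] sub  r4, r2, r1 → r4=0xf6
body[4] add  r2, r0, r1 → r2=0x14
body[5] xor  r2, r4, r4 → r2=0x00
body[6] xor  r1, r4, r4 → r1=0x00
epilogue: pop r4=0x2c, sp=0xe6
r0: caller-saved, written=True
r1: caller-saved, written=True
r3: callee-saved, written=False

SURVIVE = r3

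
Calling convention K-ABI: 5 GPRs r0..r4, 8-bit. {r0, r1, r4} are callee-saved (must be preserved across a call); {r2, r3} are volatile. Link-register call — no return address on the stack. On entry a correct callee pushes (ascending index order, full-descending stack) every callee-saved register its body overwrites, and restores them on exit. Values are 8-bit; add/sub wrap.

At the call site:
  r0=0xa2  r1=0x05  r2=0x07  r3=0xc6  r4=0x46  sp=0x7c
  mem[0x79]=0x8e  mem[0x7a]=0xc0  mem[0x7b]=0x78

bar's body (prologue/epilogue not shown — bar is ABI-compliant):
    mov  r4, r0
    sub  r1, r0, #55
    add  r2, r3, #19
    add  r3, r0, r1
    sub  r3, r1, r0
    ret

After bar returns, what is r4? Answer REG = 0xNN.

REG = 0x46

prologue: push r1 -> mem[0x7b]=0x05, sp=0x7b
prologue: push r4 -> mem[0x7a]=0x46, sp=0x7a
body[0] mov  r4, r0 -> r4=0xa2
body[1] sub  r1, r0, #55 -> r1=0x6b
body[2] add  r2, r3, #19 -> r2=0xd9
body[3] add  r3, r0, r1 -> r3=0x0d
body[4] sub  r3, r1, r0 -> r3=0xc9
epilogue: pop r4=0x46, sp=0x7b
epilogue: pop r1=0x05, sp=0x7c
r4 is callee-saved -> restored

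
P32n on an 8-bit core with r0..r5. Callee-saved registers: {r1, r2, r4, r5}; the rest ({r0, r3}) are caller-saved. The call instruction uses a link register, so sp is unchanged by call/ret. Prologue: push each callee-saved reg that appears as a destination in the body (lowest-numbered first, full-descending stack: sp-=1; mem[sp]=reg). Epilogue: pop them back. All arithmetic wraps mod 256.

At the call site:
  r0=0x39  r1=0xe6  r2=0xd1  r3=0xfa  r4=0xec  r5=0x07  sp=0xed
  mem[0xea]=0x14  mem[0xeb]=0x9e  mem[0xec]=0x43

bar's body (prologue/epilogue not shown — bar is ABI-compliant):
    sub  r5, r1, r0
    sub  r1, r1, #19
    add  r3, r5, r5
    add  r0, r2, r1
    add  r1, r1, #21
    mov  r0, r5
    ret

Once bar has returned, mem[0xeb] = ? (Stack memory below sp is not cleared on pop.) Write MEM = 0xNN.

MEM = 0x07

prologue: push r1 → mem[0xec]=0xe6, sp=0xec
prologue: push r5 → mem[0xeb]=0x07, sp=0xeb
body[0] sub  r5, r1, r0 → r5=0xad
body[1] sub  r1, r1, #19 → r1=0xd3
body[2] add  r3, r5, r5 → r3=0x5a
body[3] add  r0, r2, r1 → r0=0xa4
body[4] add  r1, r1, #21 → r1=0xe8
body[5] mov  r0, r5 → r0=0xad
epilogue: pop r5=0x07, sp=0xec
epilogue: pop r1=0xe6, sp=0xed
prologue pushed ['r1', 'r5'] at ['0xec', '0xeb']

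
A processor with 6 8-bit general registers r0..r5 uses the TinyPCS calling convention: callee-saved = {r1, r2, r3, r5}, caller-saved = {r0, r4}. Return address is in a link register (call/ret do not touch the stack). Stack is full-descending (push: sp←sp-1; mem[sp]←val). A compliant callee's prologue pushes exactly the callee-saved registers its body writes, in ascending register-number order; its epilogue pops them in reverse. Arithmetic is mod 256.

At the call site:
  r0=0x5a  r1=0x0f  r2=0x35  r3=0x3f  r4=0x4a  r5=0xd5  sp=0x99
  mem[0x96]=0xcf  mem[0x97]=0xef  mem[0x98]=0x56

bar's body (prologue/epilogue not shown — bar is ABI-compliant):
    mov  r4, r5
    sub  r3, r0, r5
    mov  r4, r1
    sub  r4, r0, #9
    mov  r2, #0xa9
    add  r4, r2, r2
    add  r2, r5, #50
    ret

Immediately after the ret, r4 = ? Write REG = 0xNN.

prologue: push r2 → mem[0x98]=0x35, sp=0x98
prologue: push r3 → mem[0x97]=0x3f, sp=0x97
body[0] mov  r4, r5 → r4=0xd5
body[1] sub  r3, r0, r5 → r3=0x85
body[2] mov  r4, r1 → r4=0x0f
body[3] sub  r4, r0, #9 → r4=0x51
body[4] mov  r2, #0xa9 → r2=0xa9
body[5] add  r4, r2, r2 → r4=0x52
body[6] add  r2, r5, #50 → r2=0x07
epilogue: pop r3=0x3f, sp=0x98
epilogue: pop r2=0x35, sp=0x99
r4 is caller-saved → body value

REG = 0x52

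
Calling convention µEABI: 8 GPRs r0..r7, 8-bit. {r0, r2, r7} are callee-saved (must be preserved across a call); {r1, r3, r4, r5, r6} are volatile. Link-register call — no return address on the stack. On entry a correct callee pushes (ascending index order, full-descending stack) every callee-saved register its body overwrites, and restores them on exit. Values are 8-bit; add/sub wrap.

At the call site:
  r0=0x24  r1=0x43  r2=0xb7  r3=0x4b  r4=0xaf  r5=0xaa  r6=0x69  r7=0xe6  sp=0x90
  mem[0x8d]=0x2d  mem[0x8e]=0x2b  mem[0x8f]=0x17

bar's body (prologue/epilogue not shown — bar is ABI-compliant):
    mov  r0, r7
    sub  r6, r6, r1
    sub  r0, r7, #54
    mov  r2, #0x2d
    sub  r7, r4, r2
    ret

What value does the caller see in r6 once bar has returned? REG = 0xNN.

REG = 0x26

prologue: push r0 → mem[0x8f]=0x24, sp=0x8f
prologue: push r2 → mem[0x8e]=0xb7, sp=0x8e
prologue: push r7 → mem[0x8d]=0xe6, sp=0x8d
body[0] mov  r0, r7 → r0=0xe6
body[1] sub  r6, r6, r1 → r6=0x26
body[2] sub  r0, r7, #54 → r0=0xb0
body[3] mov  r2, #0x2d → r2=0x2d
body[4] sub  r7, r4, r2 → r7=0x82
epilogue: pop r7=0xe6, sp=0x8e
epilogue: pop r2=0xb7, sp=0x8f
epilogue: pop r0=0x24, sp=0x90
r6 is caller-saved → body value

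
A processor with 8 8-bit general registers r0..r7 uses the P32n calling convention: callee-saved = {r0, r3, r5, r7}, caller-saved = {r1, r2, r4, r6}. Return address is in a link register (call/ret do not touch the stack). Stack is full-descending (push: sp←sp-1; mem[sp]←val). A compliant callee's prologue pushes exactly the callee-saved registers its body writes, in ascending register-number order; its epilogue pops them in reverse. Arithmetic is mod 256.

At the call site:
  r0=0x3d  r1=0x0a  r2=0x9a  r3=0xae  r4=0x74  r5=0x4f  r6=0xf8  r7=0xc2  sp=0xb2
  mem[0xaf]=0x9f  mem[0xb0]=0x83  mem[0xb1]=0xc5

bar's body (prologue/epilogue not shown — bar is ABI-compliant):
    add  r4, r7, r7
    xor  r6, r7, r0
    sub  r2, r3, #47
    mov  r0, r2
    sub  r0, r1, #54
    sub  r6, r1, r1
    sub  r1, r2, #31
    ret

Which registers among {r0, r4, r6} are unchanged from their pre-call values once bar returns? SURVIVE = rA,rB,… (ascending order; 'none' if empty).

prologue: push r0 → mem[0xb1]=0x3d, sp=0xb1
body[0] add  r4, r7, r7 → r4=0x84
body[1] xor  r6, r7, r0 → r6=0xff
body[2] sub  r2, r3, #47 → r2=0x7f
body[3] mov  r0, r2 → r0=0x7f
body[4] sub  r0, r1, #54 → r0=0xd4
body[5] sub  r6, r1, r1 → r6=0x00
body[6] sub  r1, r2, #31 → r1=0x60
epilogue: pop r0=0x3d, sp=0xb2
r0: callee-saved, written=True
r4: caller-saved, written=True
r6: caller-saved, written=True

SURVIVE = r0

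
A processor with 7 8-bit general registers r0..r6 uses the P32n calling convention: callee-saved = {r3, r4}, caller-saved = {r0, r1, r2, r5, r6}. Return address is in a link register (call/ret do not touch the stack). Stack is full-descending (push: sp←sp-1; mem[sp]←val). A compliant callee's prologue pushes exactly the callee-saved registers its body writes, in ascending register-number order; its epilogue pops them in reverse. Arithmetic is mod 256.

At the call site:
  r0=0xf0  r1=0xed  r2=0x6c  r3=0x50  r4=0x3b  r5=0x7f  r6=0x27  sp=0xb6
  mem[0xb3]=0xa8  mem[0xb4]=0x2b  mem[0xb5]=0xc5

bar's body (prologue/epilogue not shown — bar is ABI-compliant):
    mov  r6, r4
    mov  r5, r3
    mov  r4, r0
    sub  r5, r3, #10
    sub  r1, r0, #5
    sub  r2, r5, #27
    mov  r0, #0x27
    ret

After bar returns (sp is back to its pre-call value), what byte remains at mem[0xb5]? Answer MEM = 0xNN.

prologue: push r4 → mem[0xb5]=0x3b, sp=0xb5
body[0] mov  r6, r4 → r6=0x3b
body[1] mov  r5, r3 → r5=0x50
body[2] mov  r4, r0 → r4=0xf0
body[3] sub  r5, r3, #10 → r5=0x46
body[4] sub  r1, r0, #5 → r1=0xeb
body[5] sub  r2, r5, #27 → r2=0x2b
body[6] mov  r0, #0x27 → r0=0x27
epilogue: pop r4=0x3b, sp=0xb6
prologue pushed ['r4'] at ['0xb5']

MEM = 0x3b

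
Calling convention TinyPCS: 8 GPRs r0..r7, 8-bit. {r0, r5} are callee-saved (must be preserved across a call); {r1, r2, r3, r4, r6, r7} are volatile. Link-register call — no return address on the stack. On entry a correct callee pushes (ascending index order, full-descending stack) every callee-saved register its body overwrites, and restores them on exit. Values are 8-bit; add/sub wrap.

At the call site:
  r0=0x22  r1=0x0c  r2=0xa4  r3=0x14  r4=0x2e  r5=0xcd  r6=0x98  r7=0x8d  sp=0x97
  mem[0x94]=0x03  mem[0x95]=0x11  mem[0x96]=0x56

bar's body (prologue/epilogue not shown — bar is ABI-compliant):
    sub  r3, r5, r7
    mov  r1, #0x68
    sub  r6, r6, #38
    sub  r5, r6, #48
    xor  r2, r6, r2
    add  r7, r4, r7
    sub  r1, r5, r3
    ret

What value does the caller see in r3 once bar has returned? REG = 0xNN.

prologue: push r5 -> mem[0x96]=0xcd, sp=0x96
body[0] sub  r3, r5, r7 -> r3=0x40
body[1] mov  r1, #0x68 -> r1=0x68
body[2] sub  r6, r6, #38 -> r6=0x72
body[3] sub  r5, r6, #48 -> r5=0x42
body[4] xor  r2, r6, r2 -> r2=0xd6
body[5] add  r7, r4, r7 -> r7=0xbb
body[6] sub  r1, r5, r3 -> r1=0x02
epilogue: pop r5=0xcd, sp=0x97
r3 is caller-saved -> body value

REG = 0x40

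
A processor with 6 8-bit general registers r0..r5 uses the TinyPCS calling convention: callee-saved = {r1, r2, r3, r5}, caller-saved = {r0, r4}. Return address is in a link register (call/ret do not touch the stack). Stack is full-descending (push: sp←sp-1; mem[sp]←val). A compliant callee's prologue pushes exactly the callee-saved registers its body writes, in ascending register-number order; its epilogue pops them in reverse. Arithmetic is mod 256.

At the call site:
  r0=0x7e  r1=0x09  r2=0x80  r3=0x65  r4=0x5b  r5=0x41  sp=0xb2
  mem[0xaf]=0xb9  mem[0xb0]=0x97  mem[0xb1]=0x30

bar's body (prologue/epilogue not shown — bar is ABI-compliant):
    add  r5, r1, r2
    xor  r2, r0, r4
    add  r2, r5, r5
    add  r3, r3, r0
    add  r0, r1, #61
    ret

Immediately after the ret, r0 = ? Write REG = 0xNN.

prologue: push r2 → mem[0xb1]=0x80, sp=0xb1
prologue: push r3 → mem[0xb0]=0x65, sp=0xb0
prologue: push r5 → mem[0xaf]=0x41, sp=0xaf
body[0] add  r5, r1, r2 → r5=0x89
body[1] xor  r2, r0, r4 → r2=0x25
body[2] add  r2, r5, r5 → r2=0x12
body[3] add  r3, r3, r0 → r3=0xe3
body[4] add  r0, r1, #61 → r0=0x46
epilogue: pop r5=0x41, sp=0xb0
epilogue: pop r3=0x65, sp=0xb1
epilogue: pop r2=0x80, sp=0xb2
r0 is caller-saved → body value

REG = 0x46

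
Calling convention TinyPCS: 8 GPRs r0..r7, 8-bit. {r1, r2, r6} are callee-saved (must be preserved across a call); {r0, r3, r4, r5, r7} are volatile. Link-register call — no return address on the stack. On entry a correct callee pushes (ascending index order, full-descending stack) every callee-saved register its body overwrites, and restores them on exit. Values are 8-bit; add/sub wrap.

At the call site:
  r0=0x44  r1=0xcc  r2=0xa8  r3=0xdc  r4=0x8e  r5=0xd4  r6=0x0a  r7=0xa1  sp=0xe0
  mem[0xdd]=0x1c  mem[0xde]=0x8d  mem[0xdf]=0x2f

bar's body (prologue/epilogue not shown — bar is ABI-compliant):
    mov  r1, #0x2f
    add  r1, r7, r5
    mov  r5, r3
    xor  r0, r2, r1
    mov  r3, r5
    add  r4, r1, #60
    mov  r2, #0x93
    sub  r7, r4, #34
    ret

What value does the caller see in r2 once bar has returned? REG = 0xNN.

REG = 0xa8

prologue: push r1 -> mem[0xdf]=0xcc, sp=0xdf
prologue: push r2 -> mem[0xde]=0xa8, sp=0xde
body[0] mov  r1, #0x2f -> r1=0x2f
body[1] add  r1, r7, r5 -> r1=0x75
body[2] mov  r5, r3 -> r5=0xdc
body[3] xor  r0, r2, r1 -> r0=0xdd
body[4] mov  r3, r5 -> r3=0xdc
body[5] add  r4, r1, #60 -> r4=0xb1
body[6] mov  r2, #0x93 -> r2=0x93
body[7] sub  r7, r4, #34 -> r7=0x8f
epilogue: pop r2=0xa8, sp=0xdf
epilogue: pop r1=0xcc, sp=0xe0
r2 is callee-saved -> restored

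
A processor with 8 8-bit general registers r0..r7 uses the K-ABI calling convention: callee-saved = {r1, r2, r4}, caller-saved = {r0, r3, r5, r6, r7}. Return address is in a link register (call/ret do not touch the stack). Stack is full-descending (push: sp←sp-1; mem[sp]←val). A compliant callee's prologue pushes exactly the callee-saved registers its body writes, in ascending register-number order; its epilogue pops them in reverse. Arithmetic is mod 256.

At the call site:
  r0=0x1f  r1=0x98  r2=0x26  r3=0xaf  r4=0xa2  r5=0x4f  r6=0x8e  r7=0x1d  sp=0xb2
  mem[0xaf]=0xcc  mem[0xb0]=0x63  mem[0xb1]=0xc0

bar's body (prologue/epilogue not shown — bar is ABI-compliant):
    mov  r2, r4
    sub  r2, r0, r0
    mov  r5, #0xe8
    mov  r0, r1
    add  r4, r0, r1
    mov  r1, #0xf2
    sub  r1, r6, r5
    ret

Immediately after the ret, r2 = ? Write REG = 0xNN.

prologue: push r1 → mem[0xb1]=0x98, sp=0xb1
prologue: push r2 → mem[0xb0]=0x26, sp=0xb0
prologue: push r4 → mem[0xaf]=0xa2, sp=0xaf
body[0] mov  r2, r4 → r2=0xa2
body[1] sub  r2, r0, r0 → r2=0x00
body[2] mov  r5, #0xe8 → r5=0xe8
body[3] mov  r0, r1 → r0=0x98
body[4] add  r4, r0, r1 → r4=0x30
body[5] mov  r1, #0xf2 → r1=0xf2
body[6] sub  r1, r6, r5 → r1=0xa6
epilogue: pop r4=0xa2, sp=0xb0
epilogue: pop r2=0x26, sp=0xb1
epilogue: pop r1=0x98, sp=0xb2
r2 is callee-saved → restored

REG = 0x26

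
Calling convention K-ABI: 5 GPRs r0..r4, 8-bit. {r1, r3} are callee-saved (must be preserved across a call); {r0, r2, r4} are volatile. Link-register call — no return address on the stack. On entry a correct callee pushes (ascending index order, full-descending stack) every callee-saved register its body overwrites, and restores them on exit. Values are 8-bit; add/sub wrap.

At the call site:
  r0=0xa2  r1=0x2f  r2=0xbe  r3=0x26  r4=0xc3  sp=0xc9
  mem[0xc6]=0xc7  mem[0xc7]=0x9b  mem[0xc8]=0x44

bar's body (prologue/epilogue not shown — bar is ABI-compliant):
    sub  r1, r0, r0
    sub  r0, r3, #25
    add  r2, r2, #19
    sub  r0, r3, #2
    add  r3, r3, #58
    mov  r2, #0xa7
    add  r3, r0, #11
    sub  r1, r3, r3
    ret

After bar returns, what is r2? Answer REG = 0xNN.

prologue: push r1 -> mem[0xc8]=0x2f, sp=0xc8
prologue: push r3 -> mem[0xc7]=0x26, sp=0xc7
body[0] sub  r1, r0, r0 -> r1=0x00
body[1] sub  r0, r3, #25 -> r0=0x0d
body[2] add  r2, r2, #19 -> r2=0xd1
body[3] sub  r0, r3, #2 -> r0=0x24
body[4] add  r3, r3, #58 -> r3=0x60
body[5] mov  r2, #0xa7 -> r2=0xa7
body[6] add  r3, r0, #11 -> r3=0x2f
body[7] sub  r1, r3, r3 -> r1=0x00
epilogue: pop r3=0x26, sp=0xc8
epilogue: pop r1=0x2f, sp=0xc9
r2 is caller-saved -> body value

REG = 0xa7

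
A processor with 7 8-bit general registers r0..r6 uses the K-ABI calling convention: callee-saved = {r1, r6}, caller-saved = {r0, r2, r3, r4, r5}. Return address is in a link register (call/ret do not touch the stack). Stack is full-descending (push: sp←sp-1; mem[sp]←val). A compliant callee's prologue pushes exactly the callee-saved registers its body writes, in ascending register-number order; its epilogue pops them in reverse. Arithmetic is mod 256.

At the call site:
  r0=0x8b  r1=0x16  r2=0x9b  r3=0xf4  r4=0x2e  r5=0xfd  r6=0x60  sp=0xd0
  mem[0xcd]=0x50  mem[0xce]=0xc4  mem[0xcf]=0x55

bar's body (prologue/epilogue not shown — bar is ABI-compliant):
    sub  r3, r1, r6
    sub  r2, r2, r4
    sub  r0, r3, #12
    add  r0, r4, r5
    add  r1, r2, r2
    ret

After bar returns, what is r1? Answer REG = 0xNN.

REG = 0x16

prologue: push r1 → mem[0xcf]=0x16, sp=0xcf
body[0] sub  r3, r1, r6 → r3=0xb6
body[1] sub  r2, r2, r4 → r2=0x6d
body[2] sub  r0, r3, #12 → r0=0xaa
body[3] add  r0, r4, r5 → r0=0x2b
body[4] add  r1, r2, r2 → r1=0xda
epilogue: pop r1=0x16, sp=0xd0
r1 is callee-saved → restored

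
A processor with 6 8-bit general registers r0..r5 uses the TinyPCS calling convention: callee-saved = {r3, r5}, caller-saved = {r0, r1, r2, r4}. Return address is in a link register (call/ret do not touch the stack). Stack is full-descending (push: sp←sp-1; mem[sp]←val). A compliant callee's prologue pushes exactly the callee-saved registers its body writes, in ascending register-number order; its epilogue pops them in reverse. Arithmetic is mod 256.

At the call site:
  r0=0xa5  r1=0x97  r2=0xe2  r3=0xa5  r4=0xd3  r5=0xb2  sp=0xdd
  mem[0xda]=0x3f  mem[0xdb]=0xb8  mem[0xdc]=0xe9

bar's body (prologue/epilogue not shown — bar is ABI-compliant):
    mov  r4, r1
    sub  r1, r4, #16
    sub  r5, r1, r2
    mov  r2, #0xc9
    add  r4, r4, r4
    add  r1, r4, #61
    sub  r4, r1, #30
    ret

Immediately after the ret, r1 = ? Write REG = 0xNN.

prologue: push r5 → mem[0xdc]=0xb2, sp=0xdc
body[0] mov  r4, r1 → r4=0x97
body[1] sub  r1, r4, #16 → r1=0x87
body[2] sub  r5, r1, r2 → r5=0xa5
body[3] mov  r2, #0xc9 → r2=0xc9
body[4] add  r4, r4, r4 → r4=0x2e
body[5] add  r1, r4, #61 → r1=0x6b
body[6] sub  r4, r1, #30 → r4=0x4d
epilogue: pop r5=0xb2, sp=0xdd
r1 is caller-saved → body value

REG = 0x6b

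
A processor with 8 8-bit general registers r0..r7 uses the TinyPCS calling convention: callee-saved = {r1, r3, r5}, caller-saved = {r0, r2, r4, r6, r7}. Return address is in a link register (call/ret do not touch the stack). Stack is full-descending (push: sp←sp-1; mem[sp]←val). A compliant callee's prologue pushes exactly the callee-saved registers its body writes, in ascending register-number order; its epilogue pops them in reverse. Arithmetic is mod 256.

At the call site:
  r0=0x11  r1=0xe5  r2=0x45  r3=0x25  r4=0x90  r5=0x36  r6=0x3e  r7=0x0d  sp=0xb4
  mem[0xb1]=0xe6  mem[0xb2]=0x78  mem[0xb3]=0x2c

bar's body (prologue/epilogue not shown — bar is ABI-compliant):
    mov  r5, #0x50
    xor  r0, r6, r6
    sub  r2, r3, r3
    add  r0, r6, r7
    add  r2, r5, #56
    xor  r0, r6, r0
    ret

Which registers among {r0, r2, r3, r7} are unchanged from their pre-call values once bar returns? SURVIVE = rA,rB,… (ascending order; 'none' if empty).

prologue: push r5 -> mem[0xb3]=0x36, sp=0xb3
body[0] mov  r5, #0x50 -> r5=0x50
body[1] xor  r0, r6, r6 -> r0=0x00
body[2] sub  r2, r3, r3 -> r2=0x00
body[3] add  r0, r6, r7 -> r0=0x4b
body[4] add  r2, r5, #56 -> r2=0x88
body[5] xor  r0, r6, r0 -> r0=0x75
epilogue: pop r5=0x36, sp=0xb4
r0: caller-saved, written=True
r2: caller-saved, written=True
r3: callee-saved, written=False
r7: caller-saved, written=False

SURVIVE = r3,r7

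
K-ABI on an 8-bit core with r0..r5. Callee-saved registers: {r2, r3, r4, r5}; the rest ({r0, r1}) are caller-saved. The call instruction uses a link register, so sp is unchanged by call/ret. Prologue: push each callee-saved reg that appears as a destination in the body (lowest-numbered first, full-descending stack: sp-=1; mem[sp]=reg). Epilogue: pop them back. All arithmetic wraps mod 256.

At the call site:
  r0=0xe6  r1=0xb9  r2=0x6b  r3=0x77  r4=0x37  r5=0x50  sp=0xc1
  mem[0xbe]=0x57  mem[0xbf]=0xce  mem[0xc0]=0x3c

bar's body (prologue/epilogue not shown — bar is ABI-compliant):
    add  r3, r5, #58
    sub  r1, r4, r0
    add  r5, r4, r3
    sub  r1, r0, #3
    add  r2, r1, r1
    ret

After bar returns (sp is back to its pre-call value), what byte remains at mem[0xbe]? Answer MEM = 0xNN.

MEM = 0x50

prologue: push r2 -> mem[0xc0]=0x6b, sp=0xc0
prologue: push r3 -> mem[0xbf]=0x77, sp=0xbf
prologue: push r5 -> mem[0xbe]=0x50, sp=0xbe
body[0] add  r3, r5, #58 -> r3=0x8a
body[1] sub  r1, r4, r0 -> r1=0x51
body[2] add  r5, r4, r3 -> r5=0xc1
body[3] sub  r1, r0, #3 -> r1=0xe3
body[4] add  r2, r1, r1 -> r2=0xc6
epilogue: pop r5=0x50, sp=0xbf
epilogue: pop r3=0x77, sp=0xc0
epilogue: pop r2=0x6b, sp=0xc1
prologue pushed ['r2', 'r3', 'r5'] at ['0xc0', '0xbf', '0xbe']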